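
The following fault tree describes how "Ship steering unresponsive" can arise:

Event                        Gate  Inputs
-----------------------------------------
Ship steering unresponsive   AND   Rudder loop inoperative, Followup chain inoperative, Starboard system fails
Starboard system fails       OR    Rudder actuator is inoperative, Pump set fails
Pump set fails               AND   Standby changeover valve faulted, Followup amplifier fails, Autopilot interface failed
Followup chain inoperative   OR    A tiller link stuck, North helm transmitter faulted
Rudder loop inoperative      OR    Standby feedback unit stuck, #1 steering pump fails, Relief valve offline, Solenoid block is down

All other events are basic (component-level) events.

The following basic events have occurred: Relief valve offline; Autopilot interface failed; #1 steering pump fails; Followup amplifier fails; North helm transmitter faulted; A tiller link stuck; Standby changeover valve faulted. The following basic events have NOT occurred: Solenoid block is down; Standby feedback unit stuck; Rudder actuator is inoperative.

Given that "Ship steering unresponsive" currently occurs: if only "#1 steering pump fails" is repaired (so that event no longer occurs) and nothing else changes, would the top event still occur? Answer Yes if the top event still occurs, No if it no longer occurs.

Yes

Counterfactual: set "#1 steering pump fails" to not occurred.
Rudder loop inoperative [OR]: Standby feedback unit stuck=not, #1 steering pump fails=not, Relief valve offline=occurs, Solenoid block is down=not → at least one input occurs → occurs.
Followup chain inoperative [OR]: A tiller link stuck=occurs, North helm transmitter faulted=occurs → at least one input occurs → occurs.
Pump set fails [AND]: Standby changeover valve faulted=occurs, Followup amplifier fails=occurs, Autopilot interface failed=occurs → all inputs occur → occurs.
Starboard system fails [OR]: Rudder actuator is inoperative=not, Pump set fails=occurs → at least one input occurs → occurs.
Ship steering unresponsive [AND]: Rudder loop inoperative=occurs, Followup chain inoperative=occurs, Starboard system fails=occurs → all inputs occur → occurs.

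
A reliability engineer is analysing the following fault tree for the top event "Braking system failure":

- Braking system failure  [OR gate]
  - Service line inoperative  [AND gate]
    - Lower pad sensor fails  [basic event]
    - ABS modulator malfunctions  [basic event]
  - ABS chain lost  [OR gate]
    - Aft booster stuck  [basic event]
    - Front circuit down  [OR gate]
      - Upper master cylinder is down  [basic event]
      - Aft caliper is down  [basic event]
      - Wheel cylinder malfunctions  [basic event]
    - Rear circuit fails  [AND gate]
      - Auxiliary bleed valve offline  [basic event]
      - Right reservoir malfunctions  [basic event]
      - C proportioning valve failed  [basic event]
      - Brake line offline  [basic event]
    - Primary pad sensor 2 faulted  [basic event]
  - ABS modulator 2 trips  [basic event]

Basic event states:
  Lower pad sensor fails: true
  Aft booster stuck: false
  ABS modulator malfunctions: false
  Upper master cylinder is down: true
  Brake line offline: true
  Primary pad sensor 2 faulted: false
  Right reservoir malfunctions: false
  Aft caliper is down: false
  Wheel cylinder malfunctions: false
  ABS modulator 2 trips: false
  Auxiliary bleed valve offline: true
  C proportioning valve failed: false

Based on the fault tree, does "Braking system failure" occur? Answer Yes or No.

Yes

Service line inoperative [AND]: Lower pad sensor fails=occurs, ABS modulator malfunctions=not → not all inputs occur → does not occur.
Front circuit down [OR]: Upper master cylinder is down=occurs, Aft caliper is down=not, Wheel cylinder malfunctions=not → at least one input occurs → occurs.
Rear circuit fails [AND]: Auxiliary bleed valve offline=occurs, Right reservoir malfunctions=not, C proportioning valve failed=not, Brake line offline=occurs → not all inputs occur → does not occur.
ABS chain lost [OR]: Aft booster stuck=not, Front circuit down=occurs, Rear circuit fails=not, Primary pad sensor 2 faulted=not → at least one input occurs → occurs.
Braking system failure [OR]: Service line inoperative=not, ABS chain lost=occurs, ABS modulator 2 trips=not → at least one input occurs → occurs.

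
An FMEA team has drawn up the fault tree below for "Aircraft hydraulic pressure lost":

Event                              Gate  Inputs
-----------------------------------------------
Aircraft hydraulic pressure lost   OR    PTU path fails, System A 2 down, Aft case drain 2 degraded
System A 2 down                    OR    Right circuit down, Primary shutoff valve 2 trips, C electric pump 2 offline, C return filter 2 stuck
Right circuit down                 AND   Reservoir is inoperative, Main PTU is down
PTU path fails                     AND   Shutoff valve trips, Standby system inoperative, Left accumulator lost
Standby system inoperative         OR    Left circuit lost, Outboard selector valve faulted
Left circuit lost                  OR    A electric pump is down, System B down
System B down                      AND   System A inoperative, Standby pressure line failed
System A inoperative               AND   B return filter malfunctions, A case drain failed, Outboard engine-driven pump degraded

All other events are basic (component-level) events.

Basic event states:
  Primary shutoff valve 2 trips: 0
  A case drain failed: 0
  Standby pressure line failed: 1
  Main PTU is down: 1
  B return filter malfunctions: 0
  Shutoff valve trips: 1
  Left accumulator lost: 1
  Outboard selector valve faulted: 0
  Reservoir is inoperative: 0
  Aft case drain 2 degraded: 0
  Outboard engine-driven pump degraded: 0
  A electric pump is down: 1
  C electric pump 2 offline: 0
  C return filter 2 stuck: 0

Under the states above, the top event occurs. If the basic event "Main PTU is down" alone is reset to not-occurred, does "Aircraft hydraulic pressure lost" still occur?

Yes

Counterfactual: set "Main PTU is down" to not occurred.
System A inoperative [AND]: B return filter malfunctions=not, A case drain failed=not, Outboard engine-driven pump degraded=not → not all inputs occur → does not occur.
System B down [AND]: System A inoperative=not, Standby pressure line failed=occurs → not all inputs occur → does not occur.
Left circuit lost [OR]: A electric pump is down=occurs, System B down=not → at least one input occurs → occurs.
Standby system inoperative [OR]: Left circuit lost=occurs, Outboard selector valve faulted=not → at least one input occurs → occurs.
PTU path fails [AND]: Shutoff valve trips=occurs, Standby system inoperative=occurs, Left accumulator lost=occurs → all inputs occur → occurs.
Right circuit down [AND]: Reservoir is inoperative=not, Main PTU is down=not → not all inputs occur → does not occur.
System A 2 down [OR]: Right circuit down=not, Primary shutoff valve 2 trips=not, C electric pump 2 offline=not, C return filter 2 stuck=not → no input occurs → does not occur.
Aircraft hydraulic pressure lost [OR]: PTU path fails=occurs, System A 2 down=not, Aft case drain 2 degraded=not → at least one input occurs → occurs.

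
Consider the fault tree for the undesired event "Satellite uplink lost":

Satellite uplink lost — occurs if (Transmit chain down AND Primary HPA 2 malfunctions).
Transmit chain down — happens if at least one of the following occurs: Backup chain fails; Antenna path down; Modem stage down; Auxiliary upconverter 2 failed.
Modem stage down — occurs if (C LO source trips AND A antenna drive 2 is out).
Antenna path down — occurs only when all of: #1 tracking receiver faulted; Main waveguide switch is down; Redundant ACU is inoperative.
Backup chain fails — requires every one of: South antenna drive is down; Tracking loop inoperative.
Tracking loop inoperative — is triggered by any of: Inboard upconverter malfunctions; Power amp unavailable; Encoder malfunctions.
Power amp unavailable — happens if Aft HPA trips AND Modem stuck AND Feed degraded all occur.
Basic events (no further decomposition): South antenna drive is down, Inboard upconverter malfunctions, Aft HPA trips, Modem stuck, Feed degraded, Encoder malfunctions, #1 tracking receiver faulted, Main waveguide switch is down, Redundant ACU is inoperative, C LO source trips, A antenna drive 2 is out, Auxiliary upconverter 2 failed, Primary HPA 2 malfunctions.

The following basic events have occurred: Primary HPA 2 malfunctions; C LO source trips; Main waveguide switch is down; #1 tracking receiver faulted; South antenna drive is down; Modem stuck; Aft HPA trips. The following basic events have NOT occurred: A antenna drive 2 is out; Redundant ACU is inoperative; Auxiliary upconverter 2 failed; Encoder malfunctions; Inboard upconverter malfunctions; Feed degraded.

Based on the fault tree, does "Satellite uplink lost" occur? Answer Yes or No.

No

Power amp unavailable [AND]: Aft HPA trips=occurs, Modem stuck=occurs, Feed degraded=not → not all inputs occur → does not occur.
Tracking loop inoperative [OR]: Inboard upconverter malfunctions=not, Power amp unavailable=not, Encoder malfunctions=not → no input occurs → does not occur.
Backup chain fails [AND]: South antenna drive is down=occurs, Tracking loop inoperative=not → not all inputs occur → does not occur.
Antenna path down [AND]: #1 tracking receiver faulted=occurs, Main waveguide switch is down=occurs, Redundant ACU is inoperative=not → not all inputs occur → does not occur.
Modem stage down [AND]: C LO source trips=occurs, A antenna drive 2 is out=not → not all inputs occur → does not occur.
Transmit chain down [OR]: Backup chain fails=not, Antenna path down=not, Modem stage down=not, Auxiliary upconverter 2 failed=not → no input occurs → does not occur.
Satellite uplink lost [AND]: Transmit chain down=not, Primary HPA 2 malfunctions=occurs → not all inputs occur → does not occur.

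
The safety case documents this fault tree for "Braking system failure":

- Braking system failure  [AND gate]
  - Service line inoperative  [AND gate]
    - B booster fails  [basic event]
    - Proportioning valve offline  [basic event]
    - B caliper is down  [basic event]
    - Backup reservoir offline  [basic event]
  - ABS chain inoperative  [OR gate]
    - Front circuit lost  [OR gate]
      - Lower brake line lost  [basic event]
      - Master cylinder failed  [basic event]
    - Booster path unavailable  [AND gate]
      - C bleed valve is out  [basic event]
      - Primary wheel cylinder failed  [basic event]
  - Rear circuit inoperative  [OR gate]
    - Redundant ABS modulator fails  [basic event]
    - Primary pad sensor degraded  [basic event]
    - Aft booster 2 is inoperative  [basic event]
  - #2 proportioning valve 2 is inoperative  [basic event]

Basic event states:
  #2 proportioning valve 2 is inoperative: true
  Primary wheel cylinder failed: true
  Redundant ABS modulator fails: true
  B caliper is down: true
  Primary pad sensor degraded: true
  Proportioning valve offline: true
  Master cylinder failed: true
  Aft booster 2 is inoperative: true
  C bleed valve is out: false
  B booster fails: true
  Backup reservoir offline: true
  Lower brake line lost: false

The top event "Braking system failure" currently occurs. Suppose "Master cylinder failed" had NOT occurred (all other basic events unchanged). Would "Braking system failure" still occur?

Counterfactual: set "Master cylinder failed" to not occurred.
Service line inoperative [AND]: B booster fails=occurs, Proportioning valve offline=occurs, B caliper is down=occurs, Backup reservoir offline=occurs → all inputs occur → occurs.
Front circuit lost [OR]: Lower brake line lost=not, Master cylinder failed=not → no input occurs → does not occur.
Booster path unavailable [AND]: C bleed valve is out=not, Primary wheel cylinder failed=occurs → not all inputs occur → does not occur.
ABS chain inoperative [OR]: Front circuit lost=not, Booster path unavailable=not → no input occurs → does not occur.
Rear circuit inoperative [OR]: Redundant ABS modulator fails=occurs, Primary pad sensor degraded=occurs, Aft booster 2 is inoperative=occurs → at least one input occurs → occurs.
Braking system failure [AND]: Service line inoperative=occurs, ABS chain inoperative=not, Rear circuit inoperative=occurs, #2 proportioning valve 2 is inoperative=occurs → not all inputs occur → does not occur.

No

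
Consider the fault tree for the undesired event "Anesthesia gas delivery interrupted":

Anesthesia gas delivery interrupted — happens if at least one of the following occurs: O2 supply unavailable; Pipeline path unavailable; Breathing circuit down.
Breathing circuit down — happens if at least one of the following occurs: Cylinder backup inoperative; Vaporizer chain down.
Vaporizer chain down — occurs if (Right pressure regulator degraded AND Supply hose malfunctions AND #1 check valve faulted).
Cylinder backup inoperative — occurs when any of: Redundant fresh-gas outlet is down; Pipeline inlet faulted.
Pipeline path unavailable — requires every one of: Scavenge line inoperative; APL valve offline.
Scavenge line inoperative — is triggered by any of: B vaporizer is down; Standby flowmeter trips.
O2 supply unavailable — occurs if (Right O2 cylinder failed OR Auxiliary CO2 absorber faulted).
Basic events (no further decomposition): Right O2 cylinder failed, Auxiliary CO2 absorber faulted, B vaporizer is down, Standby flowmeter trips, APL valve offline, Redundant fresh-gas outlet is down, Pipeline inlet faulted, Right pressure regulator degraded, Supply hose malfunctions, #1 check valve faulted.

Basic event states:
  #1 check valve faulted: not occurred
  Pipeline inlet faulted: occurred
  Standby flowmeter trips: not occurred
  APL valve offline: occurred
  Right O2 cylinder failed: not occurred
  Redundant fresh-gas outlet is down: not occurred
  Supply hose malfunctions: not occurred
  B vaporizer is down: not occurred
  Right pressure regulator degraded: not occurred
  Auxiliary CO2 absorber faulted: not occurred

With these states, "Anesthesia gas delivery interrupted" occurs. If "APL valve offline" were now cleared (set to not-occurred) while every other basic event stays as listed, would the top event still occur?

Counterfactual: set "APL valve offline" to not occurred.
O2 supply unavailable [OR]: Right O2 cylinder failed=not, Auxiliary CO2 absorber faulted=not → no input occurs → does not occur.
Scavenge line inoperative [OR]: B vaporizer is down=not, Standby flowmeter trips=not → no input occurs → does not occur.
Pipeline path unavailable [AND]: Scavenge line inoperative=not, APL valve offline=not → not all inputs occur → does not occur.
Cylinder backup inoperative [OR]: Redundant fresh-gas outlet is down=not, Pipeline inlet faulted=occurs → at least one input occurs → occurs.
Vaporizer chain down [AND]: Right pressure regulator degraded=not, Supply hose malfunctions=not, #1 check valve faulted=not → not all inputs occur → does not occur.
Breathing circuit down [OR]: Cylinder backup inoperative=occurs, Vaporizer chain down=not → at least one input occurs → occurs.
Anesthesia gas delivery interrupted [OR]: O2 supply unavailable=not, Pipeline path unavailable=not, Breathing circuit down=occurs → at least one input occurs → occurs.

Yes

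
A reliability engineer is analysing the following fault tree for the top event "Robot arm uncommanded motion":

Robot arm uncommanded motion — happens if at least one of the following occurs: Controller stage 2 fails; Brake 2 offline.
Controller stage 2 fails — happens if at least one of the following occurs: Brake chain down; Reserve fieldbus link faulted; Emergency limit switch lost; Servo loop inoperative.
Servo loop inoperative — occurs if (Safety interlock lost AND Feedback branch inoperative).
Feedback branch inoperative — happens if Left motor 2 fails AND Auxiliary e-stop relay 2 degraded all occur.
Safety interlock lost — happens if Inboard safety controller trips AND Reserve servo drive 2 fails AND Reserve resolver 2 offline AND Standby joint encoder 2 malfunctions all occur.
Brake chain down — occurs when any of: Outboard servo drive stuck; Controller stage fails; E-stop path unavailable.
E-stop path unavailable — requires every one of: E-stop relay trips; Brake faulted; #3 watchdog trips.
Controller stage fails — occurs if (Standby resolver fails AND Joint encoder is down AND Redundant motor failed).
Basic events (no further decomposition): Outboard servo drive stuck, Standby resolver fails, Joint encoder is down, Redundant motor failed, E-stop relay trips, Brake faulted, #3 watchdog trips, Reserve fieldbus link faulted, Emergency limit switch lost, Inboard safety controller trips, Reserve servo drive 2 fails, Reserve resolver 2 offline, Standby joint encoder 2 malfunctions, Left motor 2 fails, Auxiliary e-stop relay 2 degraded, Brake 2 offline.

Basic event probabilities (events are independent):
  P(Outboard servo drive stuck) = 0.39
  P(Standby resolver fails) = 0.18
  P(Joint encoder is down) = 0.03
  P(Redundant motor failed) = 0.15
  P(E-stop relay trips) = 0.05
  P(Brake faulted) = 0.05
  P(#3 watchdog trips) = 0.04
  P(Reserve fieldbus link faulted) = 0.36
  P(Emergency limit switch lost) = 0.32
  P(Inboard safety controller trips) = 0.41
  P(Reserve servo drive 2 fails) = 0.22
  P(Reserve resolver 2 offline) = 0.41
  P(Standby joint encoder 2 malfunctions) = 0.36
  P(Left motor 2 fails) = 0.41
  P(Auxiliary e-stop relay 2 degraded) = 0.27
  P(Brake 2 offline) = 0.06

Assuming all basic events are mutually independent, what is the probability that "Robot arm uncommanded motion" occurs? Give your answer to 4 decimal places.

P(Controller stage fails) [AND] = 0.18 × 0.03 × 0.15 = 0.000810
P(E-stop path unavailable) [AND] = 0.05 × 0.05 × 0.04 = 0.000100
P(Brake chain down) [OR] = 1 − (1−0.39) × (1−0.000810) × (1−0.000100) = 0.390555
P(Safety interlock lost) [AND] = 0.41 × 0.22 × 0.41 × 0.36 = 0.013314
P(Feedback branch inoperative) [AND] = 0.41 × 0.27 = 0.110700
P(Servo loop inoperative) [AND] = 0.013314 × 0.110700 = 0.001474
P(Controller stage 2 fails) [OR] = 1 − (1−0.390555) × (1−0.36) × (1−0.32) × (1−0.001474) = 0.735160
P(Robot arm uncommanded motion) [OR] = 1 − (1−0.735160) × (1−0.06) = 0.751050
Rounded to 4 decimal places: P(Robot arm uncommanded motion) ≈ 0.7511.

0.7511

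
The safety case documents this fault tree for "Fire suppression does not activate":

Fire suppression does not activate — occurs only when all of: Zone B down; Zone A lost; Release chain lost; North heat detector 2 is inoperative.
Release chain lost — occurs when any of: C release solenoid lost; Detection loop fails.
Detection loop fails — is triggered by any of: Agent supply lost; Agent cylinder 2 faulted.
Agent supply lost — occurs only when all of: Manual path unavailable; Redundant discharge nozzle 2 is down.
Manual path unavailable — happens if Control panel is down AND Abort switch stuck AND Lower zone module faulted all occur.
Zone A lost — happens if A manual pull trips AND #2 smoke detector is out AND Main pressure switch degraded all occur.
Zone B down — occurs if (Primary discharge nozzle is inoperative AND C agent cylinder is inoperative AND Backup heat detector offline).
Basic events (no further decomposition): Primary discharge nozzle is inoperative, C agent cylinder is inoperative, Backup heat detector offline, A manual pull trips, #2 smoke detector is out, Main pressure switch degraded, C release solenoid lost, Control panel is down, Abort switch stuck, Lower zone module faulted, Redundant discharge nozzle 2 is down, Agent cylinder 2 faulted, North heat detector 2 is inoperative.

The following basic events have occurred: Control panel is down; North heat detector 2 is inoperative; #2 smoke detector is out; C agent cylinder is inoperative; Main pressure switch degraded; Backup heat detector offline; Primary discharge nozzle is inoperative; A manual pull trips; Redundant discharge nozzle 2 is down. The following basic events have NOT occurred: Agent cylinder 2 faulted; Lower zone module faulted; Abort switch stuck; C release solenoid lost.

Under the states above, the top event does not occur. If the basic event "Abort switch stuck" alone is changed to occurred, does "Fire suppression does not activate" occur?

Counterfactual: set "Abort switch stuck" to occurred.
Zone B down [AND]: Primary discharge nozzle is inoperative=occurs, C agent cylinder is inoperative=occurs, Backup heat detector offline=occurs → all inputs occur → occurs.
Zone A lost [AND]: A manual pull trips=occurs, #2 smoke detector is out=occurs, Main pressure switch degraded=occurs → all inputs occur → occurs.
Manual path unavailable [AND]: Control panel is down=occurs, Abort switch stuck=occurs, Lower zone module faulted=not → not all inputs occur → does not occur.
Agent supply lost [AND]: Manual path unavailable=not, Redundant discharge nozzle 2 is down=occurs → not all inputs occur → does not occur.
Detection loop fails [OR]: Agent supply lost=not, Agent cylinder 2 faulted=not → no input occurs → does not occur.
Release chain lost [OR]: C release solenoid lost=not, Detection loop fails=not → no input occurs → does not occur.
Fire suppression does not activate [AND]: Zone B down=occurs, Zone A lost=occurs, Release chain lost=not, North heat detector 2 is inoperative=occurs → not all inputs occur → does not occur.

No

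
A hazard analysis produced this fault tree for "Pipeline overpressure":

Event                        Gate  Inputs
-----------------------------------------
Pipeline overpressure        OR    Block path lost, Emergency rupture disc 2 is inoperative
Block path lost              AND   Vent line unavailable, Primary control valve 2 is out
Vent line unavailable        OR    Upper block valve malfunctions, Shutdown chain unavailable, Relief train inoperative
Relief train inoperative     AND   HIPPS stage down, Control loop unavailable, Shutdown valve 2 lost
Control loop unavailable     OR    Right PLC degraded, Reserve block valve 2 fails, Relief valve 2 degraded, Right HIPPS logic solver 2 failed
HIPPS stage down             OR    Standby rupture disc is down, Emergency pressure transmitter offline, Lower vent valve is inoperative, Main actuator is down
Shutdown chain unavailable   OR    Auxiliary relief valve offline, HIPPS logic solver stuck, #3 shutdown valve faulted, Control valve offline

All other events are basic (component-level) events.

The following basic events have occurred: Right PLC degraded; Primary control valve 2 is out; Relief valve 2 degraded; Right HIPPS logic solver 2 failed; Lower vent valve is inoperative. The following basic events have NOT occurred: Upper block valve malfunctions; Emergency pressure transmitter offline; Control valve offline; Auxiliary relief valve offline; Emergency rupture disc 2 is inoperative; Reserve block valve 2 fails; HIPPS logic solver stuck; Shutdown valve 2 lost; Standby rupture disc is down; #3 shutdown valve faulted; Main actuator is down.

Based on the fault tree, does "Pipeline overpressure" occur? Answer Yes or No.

Shutdown chain unavailable [OR]: Auxiliary relief valve offline=not, HIPPS logic solver stuck=not, #3 shutdown valve faulted=not, Control valve offline=not → no input occurs → does not occur.
HIPPS stage down [OR]: Standby rupture disc is down=not, Emergency pressure transmitter offline=not, Lower vent valve is inoperative=occurs, Main actuator is down=not → at least one input occurs → occurs.
Control loop unavailable [OR]: Right PLC degraded=occurs, Reserve block valve 2 fails=not, Relief valve 2 degraded=occurs, Right HIPPS logic solver 2 failed=occurs → at least one input occurs → occurs.
Relief train inoperative [AND]: HIPPS stage down=occurs, Control loop unavailable=occurs, Shutdown valve 2 lost=not → not all inputs occur → does not occur.
Vent line unavailable [OR]: Upper block valve malfunctions=not, Shutdown chain unavailable=not, Relief train inoperative=not → no input occurs → does not occur.
Block path lost [AND]: Vent line unavailable=not, Primary control valve 2 is out=occurs → not all inputs occur → does not occur.
Pipeline overpressure [OR]: Block path lost=not, Emergency rupture disc 2 is inoperative=not → no input occurs → does not occur.

No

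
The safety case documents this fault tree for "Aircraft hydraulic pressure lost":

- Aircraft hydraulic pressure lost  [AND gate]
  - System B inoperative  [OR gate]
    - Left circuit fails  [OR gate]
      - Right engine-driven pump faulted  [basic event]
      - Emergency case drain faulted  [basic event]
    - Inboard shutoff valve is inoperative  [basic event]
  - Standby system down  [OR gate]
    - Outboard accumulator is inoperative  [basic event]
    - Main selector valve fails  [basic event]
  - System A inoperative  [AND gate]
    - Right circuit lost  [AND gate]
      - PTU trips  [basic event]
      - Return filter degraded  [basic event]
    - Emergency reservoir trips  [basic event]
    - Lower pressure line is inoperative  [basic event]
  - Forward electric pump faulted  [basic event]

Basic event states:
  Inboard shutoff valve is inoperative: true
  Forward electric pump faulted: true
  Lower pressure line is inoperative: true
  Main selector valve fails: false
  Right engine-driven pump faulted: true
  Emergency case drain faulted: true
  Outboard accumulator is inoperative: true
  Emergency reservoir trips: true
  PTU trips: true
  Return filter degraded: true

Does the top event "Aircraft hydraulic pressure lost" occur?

Left circuit fails [OR]: Right engine-driven pump faulted=occurs, Emergency case drain faulted=occurs → at least one input occurs → occurs.
System B inoperative [OR]: Left circuit fails=occurs, Inboard shutoff valve is inoperative=occurs → at least one input occurs → occurs.
Standby system down [OR]: Outboard accumulator is inoperative=occurs, Main selector valve fails=not → at least one input occurs → occurs.
Right circuit lost [AND]: PTU trips=occurs, Return filter degraded=occurs → all inputs occur → occurs.
System A inoperative [AND]: Right circuit lost=occurs, Emergency reservoir trips=occurs, Lower pressure line is inoperative=occurs → all inputs occur → occurs.
Aircraft hydraulic pressure lost [AND]: System B inoperative=occurs, Standby system down=occurs, System A inoperative=occurs, Forward electric pump faulted=occurs → all inputs occur → occurs.

Yes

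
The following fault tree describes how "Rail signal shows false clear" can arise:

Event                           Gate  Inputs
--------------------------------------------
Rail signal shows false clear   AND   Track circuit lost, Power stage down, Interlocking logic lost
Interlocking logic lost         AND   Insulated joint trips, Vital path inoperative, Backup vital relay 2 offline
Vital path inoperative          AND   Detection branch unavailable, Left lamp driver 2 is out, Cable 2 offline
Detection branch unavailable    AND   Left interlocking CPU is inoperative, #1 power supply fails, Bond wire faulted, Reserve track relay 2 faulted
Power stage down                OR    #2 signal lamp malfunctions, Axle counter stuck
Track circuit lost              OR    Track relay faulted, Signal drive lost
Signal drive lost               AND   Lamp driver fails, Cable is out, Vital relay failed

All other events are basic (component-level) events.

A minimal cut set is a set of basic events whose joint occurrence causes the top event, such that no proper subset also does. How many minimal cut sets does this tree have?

4

Signal drive lost [AND]: one cut set from each child combined → 1 × 1 × 1 = 1 cut set(s).
Track circuit lost [OR]: union of children's cut sets → 2 cut set(s).
Power stage down [OR]: union of children's cut sets → 2 cut set(s).
Detection branch unavailable [AND]: one cut set from each child combined → 1 × 1 × 1 × 1 = 1 cut set(s).
Vital path inoperative [AND]: one cut set from each child combined → 1 × 1 × 1 = 1 cut set(s).
Interlocking logic lost [AND]: one cut set from each child combined → 1 × 1 × 1 = 1 cut set(s).
Rail signal shows false clear [AND]: one cut set from each child combined → 2 × 2 × 1 = 4 cut set(s).
Minimal cut sets: {#1 power supply fails, #2 signal lamp malfunctions, Backup vital relay 2 offline, Bond wire faulted, Cable 2 offline, Insulated joint trips, Left interlocking CPU is inoperative, Left lamp driver 2 is out, Reserve track relay 2 faulted, Track relay faulted}; {#1 power supply fails, Axle counter stuck, Backup vital relay 2 offline, Bond wire faulted, Cable 2 offline, Insulated joint trips, Left interlocking CPU is inoperative, Left lamp driver 2 is out, Reserve track relay 2 faulted, Track relay faulted}; {#1 power supply fails, #2 signal lamp malfunctions, Backup vital relay 2 offline, Bond wire faulted, Cable 2 offline, Cable is out, Insulated joint trips, Lamp driver fails, Left interlocking CPU is inoperative, Left lamp driver 2 is out, Reserve track relay 2 faulted, Vital relay failed}; {#1 power supply fails, Axle counter stuck, Backup vital relay 2 offline, Bond wire faulted, Cable 2 offline, Cable is out, Insulated joint trips, Lamp driver fails, Left interlocking CPU is inoperative, Left lamp driver 2 is out, Reserve track relay 2 faulted, Vital relay failed}.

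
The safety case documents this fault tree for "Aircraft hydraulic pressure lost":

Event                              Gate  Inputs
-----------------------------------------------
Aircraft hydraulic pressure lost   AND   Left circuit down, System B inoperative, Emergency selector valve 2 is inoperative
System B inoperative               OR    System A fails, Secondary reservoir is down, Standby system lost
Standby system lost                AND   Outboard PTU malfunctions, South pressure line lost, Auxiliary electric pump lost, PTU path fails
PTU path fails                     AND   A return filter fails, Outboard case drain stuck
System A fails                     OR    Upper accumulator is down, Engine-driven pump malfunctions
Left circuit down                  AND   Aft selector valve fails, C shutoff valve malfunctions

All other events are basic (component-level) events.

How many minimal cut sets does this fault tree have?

Left circuit down [AND]: one cut set from each child combined → 1 × 1 = 1 cut set(s).
System A fails [OR]: union of children's cut sets → 2 cut set(s).
PTU path fails [AND]: one cut set from each child combined → 1 × 1 = 1 cut set(s).
Standby system lost [AND]: one cut set from each child combined → 1 × 1 × 1 × 1 = 1 cut set(s).
System B inoperative [OR]: union of children's cut sets → 4 cut set(s).
Aircraft hydraulic pressure lost [AND]: one cut set from each child combined → 1 × 4 × 1 = 4 cut set(s).
Minimal cut sets: {Aft selector valve fails, C shutoff valve malfunctions, Emergency selector valve 2 is inoperative, Upper accumulator is down}; {Aft selector valve fails, C shutoff valve malfunctions, Emergency selector valve 2 is inoperative, Engine-driven pump malfunctions}; {Aft selector valve fails, C shutoff valve malfunctions, Emergency selector valve 2 is inoperative, Secondary reservoir is down}; {A return filter fails, Aft selector valve fails, Auxiliary electric pump lost, C shutoff valve malfunctions, Emergency selector valve 2 is inoperative, Outboard PTU malfunctions, Outboard case drain stuck, South pressure line lost}.

4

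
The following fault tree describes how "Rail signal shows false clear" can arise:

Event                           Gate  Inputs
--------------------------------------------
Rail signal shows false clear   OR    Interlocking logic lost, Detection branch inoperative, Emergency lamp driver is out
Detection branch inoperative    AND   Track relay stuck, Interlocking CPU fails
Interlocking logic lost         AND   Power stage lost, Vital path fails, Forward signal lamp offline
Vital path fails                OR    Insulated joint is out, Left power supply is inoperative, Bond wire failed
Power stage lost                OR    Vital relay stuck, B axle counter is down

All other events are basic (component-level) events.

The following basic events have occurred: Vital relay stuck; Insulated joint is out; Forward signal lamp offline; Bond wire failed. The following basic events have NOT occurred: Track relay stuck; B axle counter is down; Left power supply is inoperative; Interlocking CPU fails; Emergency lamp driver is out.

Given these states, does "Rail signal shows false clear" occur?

Power stage lost [OR]: Vital relay stuck=occurs, B axle counter is down=not → at least one input occurs → occurs.
Vital path fails [OR]: Insulated joint is out=occurs, Left power supply is inoperative=not, Bond wire failed=occurs → at least one input occurs → occurs.
Interlocking logic lost [AND]: Power stage lost=occurs, Vital path fails=occurs, Forward signal lamp offline=occurs → all inputs occur → occurs.
Detection branch inoperative [AND]: Track relay stuck=not, Interlocking CPU fails=not → not all inputs occur → does not occur.
Rail signal shows false clear [OR]: Interlocking logic lost=occurs, Detection branch inoperative=not, Emergency lamp driver is out=not → at least one input occurs → occurs.

Yes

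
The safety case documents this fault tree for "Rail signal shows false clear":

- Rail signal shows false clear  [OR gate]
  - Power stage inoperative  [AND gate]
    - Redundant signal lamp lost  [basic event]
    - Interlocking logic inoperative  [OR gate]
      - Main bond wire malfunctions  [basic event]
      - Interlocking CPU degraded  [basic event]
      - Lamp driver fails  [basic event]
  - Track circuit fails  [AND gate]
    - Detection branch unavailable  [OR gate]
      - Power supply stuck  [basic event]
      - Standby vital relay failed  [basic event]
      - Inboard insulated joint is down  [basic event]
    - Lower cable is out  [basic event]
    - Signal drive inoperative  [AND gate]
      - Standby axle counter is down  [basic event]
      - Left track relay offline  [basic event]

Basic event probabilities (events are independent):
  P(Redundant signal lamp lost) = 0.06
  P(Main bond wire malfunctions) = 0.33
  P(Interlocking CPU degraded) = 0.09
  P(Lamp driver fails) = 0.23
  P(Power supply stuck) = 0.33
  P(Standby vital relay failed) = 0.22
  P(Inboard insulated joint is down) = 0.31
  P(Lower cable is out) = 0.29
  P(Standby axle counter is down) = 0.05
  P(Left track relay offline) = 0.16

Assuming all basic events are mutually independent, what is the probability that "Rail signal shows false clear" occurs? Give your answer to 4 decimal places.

P(Interlocking logic inoperative) [OR] = 1 − (1−0.33) × (1−0.09) × (1−0.23) = 0.530531
P(Power stage inoperative) [AND] = 0.06 × 0.530531 = 0.031832
P(Detection branch unavailable) [OR] = 1 − (1−0.33) × (1−0.22) × (1−0.31) = 0.639406
P(Signal drive inoperative) [AND] = 0.05 × 0.16 = 0.008000
P(Track circuit fails) [AND] = 0.639406 × 0.29 × 0.008000 = 0.001483
P(Rail signal shows false clear) [OR] = 1 − (1−0.031832) × (1−0.001483) = 0.033268
Rounded to 4 decimal places: P(Rail signal shows false clear) ≈ 0.0333.

0.0333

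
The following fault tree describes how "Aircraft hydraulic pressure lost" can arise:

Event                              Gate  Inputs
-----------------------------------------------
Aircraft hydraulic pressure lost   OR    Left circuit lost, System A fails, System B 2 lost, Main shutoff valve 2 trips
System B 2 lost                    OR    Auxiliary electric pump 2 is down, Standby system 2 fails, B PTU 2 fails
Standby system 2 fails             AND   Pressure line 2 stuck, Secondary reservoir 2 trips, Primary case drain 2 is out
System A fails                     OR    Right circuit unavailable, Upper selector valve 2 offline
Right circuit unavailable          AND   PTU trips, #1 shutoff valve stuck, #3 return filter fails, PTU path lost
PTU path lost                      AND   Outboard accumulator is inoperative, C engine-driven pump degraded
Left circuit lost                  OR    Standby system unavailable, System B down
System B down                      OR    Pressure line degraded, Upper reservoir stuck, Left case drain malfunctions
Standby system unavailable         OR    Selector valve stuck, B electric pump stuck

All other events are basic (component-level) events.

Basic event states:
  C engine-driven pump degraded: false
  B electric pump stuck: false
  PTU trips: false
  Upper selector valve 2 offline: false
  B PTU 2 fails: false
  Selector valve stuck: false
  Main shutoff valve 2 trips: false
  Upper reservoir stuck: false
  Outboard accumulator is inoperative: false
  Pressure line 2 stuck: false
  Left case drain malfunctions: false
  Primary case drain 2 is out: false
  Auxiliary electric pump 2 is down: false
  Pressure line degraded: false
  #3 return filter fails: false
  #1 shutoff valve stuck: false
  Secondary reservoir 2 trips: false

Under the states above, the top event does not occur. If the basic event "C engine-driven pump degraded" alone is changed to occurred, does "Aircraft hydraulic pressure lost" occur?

No

Counterfactual: set "C engine-driven pump degraded" to occurred.
Standby system unavailable [OR]: Selector valve stuck=not, B electric pump stuck=not → no input occurs → does not occur.
System B down [OR]: Pressure line degraded=not, Upper reservoir stuck=not, Left case drain malfunctions=not → no input occurs → does not occur.
Left circuit lost [OR]: Standby system unavailable=not, System B down=not → no input occurs → does not occur.
PTU path lost [AND]: Outboard accumulator is inoperative=not, C engine-driven pump degraded=occurs → not all inputs occur → does not occur.
Right circuit unavailable [AND]: PTU trips=not, #1 shutoff valve stuck=not, #3 return filter fails=not, PTU path lost=not → not all inputs occur → does not occur.
System A fails [OR]: Right circuit unavailable=not, Upper selector valve 2 offline=not → no input occurs → does not occur.
Standby system 2 fails [AND]: Pressure line 2 stuck=not, Secondary reservoir 2 trips=not, Primary case drain 2 is out=not → not all inputs occur → does not occur.
System B 2 lost [OR]: Auxiliary electric pump 2 is down=not, Standby system 2 fails=not, B PTU 2 fails=not → no input occurs → does not occur.
Aircraft hydraulic pressure lost [OR]: Left circuit lost=not, System A fails=not, System B 2 lost=not, Main shutoff valve 2 trips=not → no input occurs → does not occur.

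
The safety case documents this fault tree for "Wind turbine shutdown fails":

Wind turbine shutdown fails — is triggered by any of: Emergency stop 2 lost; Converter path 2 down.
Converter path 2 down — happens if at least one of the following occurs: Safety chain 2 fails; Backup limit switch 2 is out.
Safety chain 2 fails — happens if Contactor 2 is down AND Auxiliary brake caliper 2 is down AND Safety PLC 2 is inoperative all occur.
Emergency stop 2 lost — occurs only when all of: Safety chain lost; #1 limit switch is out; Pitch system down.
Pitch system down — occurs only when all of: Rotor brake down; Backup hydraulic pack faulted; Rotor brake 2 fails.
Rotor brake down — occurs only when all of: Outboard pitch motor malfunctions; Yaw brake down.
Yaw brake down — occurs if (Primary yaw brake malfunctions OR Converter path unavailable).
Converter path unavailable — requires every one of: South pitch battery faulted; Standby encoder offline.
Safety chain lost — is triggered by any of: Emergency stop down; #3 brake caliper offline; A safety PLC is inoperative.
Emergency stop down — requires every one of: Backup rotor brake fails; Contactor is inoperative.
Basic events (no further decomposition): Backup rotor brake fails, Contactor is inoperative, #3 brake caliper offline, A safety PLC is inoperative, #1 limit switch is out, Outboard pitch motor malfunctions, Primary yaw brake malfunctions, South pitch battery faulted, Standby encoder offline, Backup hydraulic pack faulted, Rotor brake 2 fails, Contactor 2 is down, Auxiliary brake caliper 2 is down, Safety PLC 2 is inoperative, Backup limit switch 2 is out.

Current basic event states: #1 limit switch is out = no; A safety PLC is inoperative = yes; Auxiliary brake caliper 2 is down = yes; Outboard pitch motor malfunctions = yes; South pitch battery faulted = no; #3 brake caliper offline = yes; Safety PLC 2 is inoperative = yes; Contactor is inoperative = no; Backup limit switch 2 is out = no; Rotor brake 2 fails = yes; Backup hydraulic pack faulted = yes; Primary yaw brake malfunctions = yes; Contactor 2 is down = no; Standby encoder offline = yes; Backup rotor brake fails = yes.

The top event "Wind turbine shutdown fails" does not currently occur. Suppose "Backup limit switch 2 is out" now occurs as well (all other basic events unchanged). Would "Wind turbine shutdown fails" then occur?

Counterfactual: set "Backup limit switch 2 is out" to occurred.
Emergency stop down [AND]: Backup rotor brake fails=occurs, Contactor is inoperative=not → not all inputs occur → does not occur.
Safety chain lost [OR]: Emergency stop down=not, #3 brake caliper offline=occurs, A safety PLC is inoperative=occurs → at least one input occurs → occurs.
Converter path unavailable [AND]: South pitch battery faulted=not, Standby encoder offline=occurs → not all inputs occur → does not occur.
Yaw brake down [OR]: Primary yaw brake malfunctions=occurs, Converter path unavailable=not → at least one input occurs → occurs.
Rotor brake down [AND]: Outboard pitch motor malfunctions=occurs, Yaw brake down=occurs → all inputs occur → occurs.
Pitch system down [AND]: Rotor brake down=occurs, Backup hydraulic pack faulted=occurs, Rotor brake 2 fails=occurs → all inputs occur → occurs.
Emergency stop 2 lost [AND]: Safety chain lost=occurs, #1 limit switch is out=not, Pitch system down=occurs → not all inputs occur → does not occur.
Safety chain 2 fails [AND]: Contactor 2 is down=not, Auxiliary brake caliper 2 is down=occurs, Safety PLC 2 is inoperative=occurs → not all inputs occur → does not occur.
Converter path 2 down [OR]: Safety chain 2 fails=not, Backup limit switch 2 is out=occurs → at least one input occurs → occurs.
Wind turbine shutdown fails [OR]: Emergency stop 2 lost=not, Converter path 2 down=occurs → at least one input occurs → occurs.

Yes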